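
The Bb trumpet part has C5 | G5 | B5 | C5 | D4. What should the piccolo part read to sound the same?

First find concert pitch: the Bb trumpet sounds a major second below written, so C5 G5 B5 C5 D4 sounds Bb4 F5 A5 Bb4 C4.
Then write for piccolo: it sounds a perfect octave above written, so the part must be a perfect octave below concert.
Bb4 → Bb3
F5 → F4
A5 → A4
Bb4 → Bb3
C4 → C3

Bb3 F4 A4 Bb3 C3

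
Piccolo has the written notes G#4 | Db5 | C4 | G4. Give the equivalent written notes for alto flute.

First find concert pitch: the piccolo sounds a perfect octave above written, so G#4 Db5 C4 G4 sounds G#5 Db6 C5 G5.
Then write for alto flute: it sounds a perfect fourth below written, so the part must be a perfect fourth above concert.
G#5 → C#6
Db6 → Gb6
C5 → F5
G5 → C6

C#6 Gb6 F5 C6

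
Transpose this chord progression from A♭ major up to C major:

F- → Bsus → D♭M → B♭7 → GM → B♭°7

A♭ major up to C major is a major third; each chord root moves by that interval while the quality stays the same.
F-: root F up a major third → A, giving A-.
Bsus: root B up a major third → D#, giving D#sus.
D♭M: root D♭ up a major third → F, giving FM.
B♭7: root B♭ up a major third → D, giving D7.
GM: root G up a major third → B, giving BM.
B♭°7: root B♭ up a major third → D, giving D°7.

A- D#sus FM D7 BM D°7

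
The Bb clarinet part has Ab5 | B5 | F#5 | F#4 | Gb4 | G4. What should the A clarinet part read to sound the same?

First find concert pitch: the Bb clarinet sounds a major second below written, so Ab5 B5 F#5 F#4 Gb4 G4 sounds Gb5 A5 E5 E4 Fb4 F4.
Then write for A clarinet: it sounds a minor third below written, so the part must be a minor third above concert.
Gb5 → Bbb5
A5 → C6
E5 → G5
E4 → G4
Fb4 → Abb4
F4 → Ab4

Bbb5 C6 G5 G4 Abb4 Ab4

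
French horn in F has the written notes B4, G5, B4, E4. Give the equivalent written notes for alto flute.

First find concert pitch: the French horn in F sounds a perfect fifth below written, so B4 G5 B4 E4 sounds E4 C5 E4 A3.
Then write for alto flute: it sounds a perfect fourth below written, so the part must be a perfect fourth above concert.
E4 → A4
C5 → F5
E4 → A4
A3 → D4

A4 F5 A4 D4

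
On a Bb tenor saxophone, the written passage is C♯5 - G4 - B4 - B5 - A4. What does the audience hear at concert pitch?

B3 F3 A3 A4 G3

The Bb tenor saxophone sounds a major ninth below written, so transpose each written note down a major ninth.
C#5 becomes B3
G4 becomes F3
B4 becomes A3
B5 becomes A4
A4 becomes G3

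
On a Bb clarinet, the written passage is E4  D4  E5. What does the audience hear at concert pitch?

D4 C4 D5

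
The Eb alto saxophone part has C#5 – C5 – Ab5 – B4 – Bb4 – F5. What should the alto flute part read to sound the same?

A4 Ab4 Fb5 G4 Gb4 Db5

First find concert pitch: the Eb alto saxophone sounds a major sixth below written, so C#5 C5 Ab5 B4 Bb4 F5 sounds E4 Eb4 Cb5 D4 Db4 Ab4.
Then write for alto flute: it sounds a perfect fourth below written, so the part must be a perfect fourth above concert.
E4 → A4
Eb4 → Ab4
Cb5 → Fb5
D4 → G4
Db4 → Gb4
Ab4 → Db5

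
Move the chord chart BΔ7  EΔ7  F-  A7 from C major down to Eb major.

C major down to Eb major is a major sixth; each chord root moves by that interval while the quality stays the same.
BΔ7: root B down a major sixth → D, giving DΔ7.
EΔ7: root E down a major sixth → G, giving GΔ7.
F-: root F down a major sixth → Ab, giving Ab-.
A7: root A down a major sixth → C, giving C7.

DΔ7 GΔ7 Ab- C7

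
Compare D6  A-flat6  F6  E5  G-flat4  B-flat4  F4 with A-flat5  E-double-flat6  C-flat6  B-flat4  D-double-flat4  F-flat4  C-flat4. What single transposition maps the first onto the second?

From D6 to Ab5 is 4 letter names — a fourth of some quality.
Ab5 to D6 is 6 semitones, which makes it an augmented fourth; the second version is lower, so the direction is down.
Checking another pair — F4 → Cb4 — gives the same interval.

down an augmented fourth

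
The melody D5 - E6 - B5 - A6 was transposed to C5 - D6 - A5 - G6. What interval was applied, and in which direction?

down a major second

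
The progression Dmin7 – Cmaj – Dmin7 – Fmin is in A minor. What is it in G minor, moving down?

Cmin7 Bbmaj Cmin7 Ebmin

A minor down to G minor is a major second; each chord root moves by that interval while the quality stays the same.
Dmin7: root D down a major second → C, giving Cmin7.
Cmaj: root C down a major second → Bb, giving Bbmaj.
Dmin7: root D down a major second → C, giving Cmin7.
Fmin: root F down a major second → Eb, giving Ebmin.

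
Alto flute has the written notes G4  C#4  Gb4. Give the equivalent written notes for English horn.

First find concert pitch: the alto flute sounds a perfect fourth below written, so G4 C#4 Gb4 sounds D4 G#3 Db4.
Then write for English horn: it sounds a perfect fifth below written, so the part must be a perfect fifth above concert.
D4 → A4
G#3 → D#4
Db4 → Ab4

A4 D#4 Ab4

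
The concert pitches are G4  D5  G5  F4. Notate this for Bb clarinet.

A4 E5 A5 G4

The Bb clarinet sounds a major second below written, so the written part must be a major second above concert — transpose each note up.
G4 -> A4
D5 -> E5
G5 -> A5
F4 -> G4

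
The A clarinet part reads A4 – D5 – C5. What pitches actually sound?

F#4 B4 A4

Written C4 on the A clarinet sounds as A3, a minor third lower; apply that shift to every note.
A4 to F#4
D5 to B4
C5 to A4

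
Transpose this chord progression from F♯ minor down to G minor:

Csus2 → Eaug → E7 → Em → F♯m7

F♯ minor down to G minor is a major seventh; each chord root moves by that interval while the quality stays the same.
Csus2: root C down a major seventh → Db, giving Dbsus2.
Eaug: root E down a major seventh → F, giving Faug.
E7: root E down a major seventh → F, giving F7.
Em: root E down a major seventh → F, giving Fm.
F♯m7: root F♯ down a major seventh → G, giving Gm7.

Dbsus2 Faug F7 Fm Gm7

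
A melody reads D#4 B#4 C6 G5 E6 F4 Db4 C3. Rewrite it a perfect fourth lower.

D#4 down a perfect fourth is A#3.
B#4 down a perfect fourth is F##4.
A perfect fourth down from C6 gives G5.
G5 down a perfect fourth is D5.
A perfect fourth down from E6 gives B5.
A perfect fourth down from F4 gives C4.
A perfect fourth down from Db4 gives Ab3.
A perfect fourth down from C3 gives G2.

A#3 F##4 G5 D5 B5 C4 Ab3 G2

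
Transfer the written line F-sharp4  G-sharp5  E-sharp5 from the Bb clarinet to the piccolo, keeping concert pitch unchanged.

E3 F#4 D#4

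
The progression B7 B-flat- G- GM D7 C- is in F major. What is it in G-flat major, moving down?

F major down to G-flat major is a major seventh; each chord root moves by that interval while the quality stays the same.
B7: root B down a major seventh → C, giving C7.
B-flat-: root B-flat down a major seventh → Cb, giving Cb-.
G-: root G down a major seventh → Ab, giving Ab-.
GM: root G down a major seventh → Ab, giving AbM.
D7: root D down a major seventh → Eb, giving Eb7.
C-: root C down a major seventh → Db, giving Db-.

C7 Cb- Ab- AbM Eb7 Db-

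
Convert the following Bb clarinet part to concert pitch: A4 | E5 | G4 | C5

The Bb clarinet sounds a major second below written, so transpose each written note down a major second.
A4 becomes G4
E5 becomes D5
G4 becomes F4
C5 becomes Bb4

G4 D5 F4 Bb4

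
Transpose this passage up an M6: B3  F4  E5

B3 up a major sixth is G#4.
F4: a sixth up reaches D, and 9 semitones makes it D5.
E5: a sixth up reaches C, and 9 semitones makes it C#6.

G#4 D5 C#6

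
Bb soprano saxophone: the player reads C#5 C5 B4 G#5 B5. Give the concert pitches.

Written C4 on the Bb soprano saxophone sounds as Bb3, a major second lower; apply that shift to every note.
C#5 to B4
C5 to Bb4
B4 to A4
G#5 to F#5
B5 to A5

B4 Bb4 A4 F#5 A5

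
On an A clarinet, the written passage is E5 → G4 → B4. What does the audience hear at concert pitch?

The A clarinet sounds a minor third below written, so transpose each written note down a minor third.
E5 -> C#5
G4 -> E4
B4 -> G#4

C#5 E4 G#4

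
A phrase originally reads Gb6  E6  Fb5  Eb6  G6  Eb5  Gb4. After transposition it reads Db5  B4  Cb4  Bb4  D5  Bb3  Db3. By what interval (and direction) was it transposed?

down a perfect eleventh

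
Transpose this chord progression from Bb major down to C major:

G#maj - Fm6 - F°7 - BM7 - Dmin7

Bb major down to C major is a minor seventh; each chord root moves by that interval while the quality stays the same.
G#maj: root G# down a minor seventh → A#, giving A#maj.
Fm6: root F down a minor seventh → G, giving Gm6.
F°7: root F down a minor seventh → G, giving G°7.
BM7: root B down a minor seventh → C#, giving C#M7.
Dmin7: root D down a minor seventh → E, giving Emin7.

A#maj Gm6 G°7 C#M7 Emin7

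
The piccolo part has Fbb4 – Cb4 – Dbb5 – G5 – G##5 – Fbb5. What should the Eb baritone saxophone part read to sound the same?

Dbb7 Ab6 Bbb7 E8 E##8 Dbb8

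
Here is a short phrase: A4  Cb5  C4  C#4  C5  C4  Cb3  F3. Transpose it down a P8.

A3 Cb4 C3 C#3 C4 C3 Cb2 F2

A4 down a perfect octave is A3.
A perfect octave down from Cb5 gives Cb4.
C4: an octave down reaches C, and 12 semitones makes it C3.
A perfect octave down from C#4 gives C#3.
A perfect octave down from C5 gives C4.
A perfect octave down from C4 gives C3.
A perfect octave down from Cb3 gives Cb2.
F3 down a perfect octave is F2.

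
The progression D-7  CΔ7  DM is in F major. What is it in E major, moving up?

C#-7 BΔ7 C#M

F major up to E major is a major seventh; each chord root moves by that interval while the quality stays the same.
D-7: root D up a major seventh → C#, giving C#-7.
CΔ7: root C up a major seventh → B, giving BΔ7.
DM: root D up a major seventh → C#, giving C#M.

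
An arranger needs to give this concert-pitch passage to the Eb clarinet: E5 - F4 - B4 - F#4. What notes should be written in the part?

C#5 D4 G#4 D#4

Written C4 sounds as Eb4 on the Eb clarinet, so concert pitches are written a minor third down.
E5 -> C#5
F4 -> D4
B4 -> G#4
F#4 -> D#4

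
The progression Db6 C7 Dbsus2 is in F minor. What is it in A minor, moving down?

F6 E7 Fsus2

F minor down to A minor is a minor sixth; each chord root moves by that interval while the quality stays the same.
Db6: root Db down a minor sixth → F, giving F6.
C7: root C down a minor sixth → E, giving E7.
Dbsus2: root Db down a minor sixth → F, giving Fsus2.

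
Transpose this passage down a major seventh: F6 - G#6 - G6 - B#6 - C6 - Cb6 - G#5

F6 → Gb5
G#6 → A5
G6 → Ab5
B#6 → C#6
C6 → Db5
Cb6 → Dbb5
G#5 → A4

Gb5 A5 Ab5 C#6 Db5 Dbb5 A4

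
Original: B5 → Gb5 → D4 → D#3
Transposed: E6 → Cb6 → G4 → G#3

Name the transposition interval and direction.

up a perfect fourth

From B5 to E6 is 4 letter names — a fourth of some quality.
B5 to E6 is 5 semitones, which makes it a perfect fourth; the second version is higher, so the direction is up.
Checking another pair — D#3 → G#3 — gives the same interval.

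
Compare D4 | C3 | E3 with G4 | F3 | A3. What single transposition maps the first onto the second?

Take the first pair: D4 → G4. D to G spans 4 letter names, so the interval is some kind of fourth.
D4 to G4 is 5 semitones, which makes it a perfect fourth; the second version is higher, so the direction is up.
Checking another pair — E3 → A3 — gives the same interval.

up a perfect fourth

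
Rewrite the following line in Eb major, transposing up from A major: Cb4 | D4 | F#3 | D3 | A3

From A up to Eb is a diminished fifth; apply that to each pitch.
Cb4 gives Gbb4
D4 gives Ab4
F#3 gives C4
D3 gives Ab3
A3 gives Eb4

Gbb4 Ab4 C4 Ab3 Eb4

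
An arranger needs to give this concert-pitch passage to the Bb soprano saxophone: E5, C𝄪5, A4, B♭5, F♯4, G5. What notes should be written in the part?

Written C4 sounds as Bb3 on the Bb soprano saxophone, so concert pitches are written a major second up.
E5 → F#5
C##5 → D##5
A4 → B4
Bb5 → C6
F#4 → G#4
G5 → A5

F#5 D##5 B4 C6 G#4 A5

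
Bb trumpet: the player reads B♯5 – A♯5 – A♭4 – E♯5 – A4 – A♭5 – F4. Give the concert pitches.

A#5 G#5 Gb4 D#5 G4 Gb5 Eb4

Written C4 on the Bb trumpet sounds as Bb3, a major second lower; apply that shift to every note.
B#5 becomes A#5
A#5 becomes G#5
Ab4 becomes Gb4
E#5 becomes D#5
A4 becomes G4
Ab5 becomes Gb5
F4 becomes Eb4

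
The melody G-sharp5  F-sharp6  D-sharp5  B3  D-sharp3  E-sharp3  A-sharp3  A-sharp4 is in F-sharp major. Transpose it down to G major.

A4 G5 E4 C3 E2 F#2 B2 B3

From F-sharp down to G is a major seventh; apply that to each pitch.
G#5 → A4
F#6 → G5
D#5 → E4
B3 → C3
D#3 → E2
E#3 → F#2
A#3 → B2
A#4 → B3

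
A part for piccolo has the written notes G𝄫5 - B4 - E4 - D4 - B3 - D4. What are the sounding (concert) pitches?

Gbb6 B5 E5 D5 B4 D5

The piccolo sounds a perfect octave above written, so transpose each written note up a perfect octave.
Gbb5 becomes Gbb6
B4 becomes B5
E4 becomes E5
D4 becomes D5
B3 becomes B4
D4 becomes D5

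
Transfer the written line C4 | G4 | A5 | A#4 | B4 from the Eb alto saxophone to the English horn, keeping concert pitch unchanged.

Bb3 F4 G5 G#4 A4

First find concert pitch: the Eb alto saxophone sounds a major sixth below written, so C4 G4 A5 A#4 B4 sounds Eb3 Bb3 C5 C#4 D4.
Then write for English horn: it sounds a perfect fifth below written, so the part must be a perfect fifth above concert.
Eb3 → Bb3
Bb3 → F4
C5 → G5
C#4 → G#4
D4 → A4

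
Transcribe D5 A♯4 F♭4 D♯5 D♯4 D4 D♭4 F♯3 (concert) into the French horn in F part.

A5 E#5 Cb5 A#5 A#4 A4 Ab4 C#4

Written C4 sounds as F3 on the French horn in F, so concert pitches are written a perfect fifth up.
D5 -> A5
A#4 -> E#5
Fb4 -> Cb5
D#5 -> A#5
D#4 -> A#4
D4 -> A4
Db4 -> Ab4
F#3 -> C#4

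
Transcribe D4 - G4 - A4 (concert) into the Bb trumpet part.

E4 A4 B4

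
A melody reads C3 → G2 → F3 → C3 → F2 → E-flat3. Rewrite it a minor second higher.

Db3 Ab2 Gb3 Db3 Gb2 Fb3

C3 up a minor second is Db3.
A minor second up from G2 gives Ab2.
F3 up a minor second is Gb3.
C3 up a minor second is Db3.
F2: a second up reaches G, and 1 semitone makes it Gb2.
Eb3 up a minor second is Fb3.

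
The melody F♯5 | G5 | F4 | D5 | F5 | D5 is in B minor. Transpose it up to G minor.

B minor to G minor up is a minor sixth, so every note moves up by that interval.
F#5 to D6
G5 to Eb6
F4 to Db5
D5 to Bb5
F5 to Db6
D5 to Bb5

D6 Eb6 Db5 Bb5 Db6 Bb5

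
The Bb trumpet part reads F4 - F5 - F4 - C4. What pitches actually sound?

Eb4 Eb5 Eb4 Bb3

Written C4 on the Bb trumpet sounds as Bb3, a major second lower; apply that shift to every note.
F4 gives Eb4
F5 gives Eb5
F4 gives Eb4
C4 gives Bb3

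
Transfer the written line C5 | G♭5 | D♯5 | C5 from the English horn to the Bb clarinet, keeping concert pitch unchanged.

G4 Db5 A#4 G4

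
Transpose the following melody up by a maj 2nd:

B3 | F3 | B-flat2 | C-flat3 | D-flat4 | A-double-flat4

C#4 G3 C3 Db3 Eb4 Bbb4

B3 becomes C#4
F3 becomes G3
Bb2 becomes C3
Cb3 becomes Db3
Db4 becomes Eb4
Abb4 becomes Bbb4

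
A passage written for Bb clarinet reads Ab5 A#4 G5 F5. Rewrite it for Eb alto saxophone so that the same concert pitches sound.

First find concert pitch: the Bb clarinet sounds a major second below written, so Ab5 A#4 G5 F5 sounds Gb5 G#4 F5 Eb5.
Then write for Eb alto saxophone: it sounds a major sixth below written, so the part must be a major sixth above concert.
Gb5 → Eb6
G#4 → E#5
F5 → D6
Eb5 → C6

Eb6 E#5 D6 C6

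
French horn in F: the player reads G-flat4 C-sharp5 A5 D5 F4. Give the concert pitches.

Written C4 on the French horn in F sounds as F3, a perfect fifth lower; apply that shift to every note.
Gb4 → Cb4
C#5 → F#4
A5 → D5
D5 → G4
F4 → Bb3

Cb4 F#4 D5 G4 Bb3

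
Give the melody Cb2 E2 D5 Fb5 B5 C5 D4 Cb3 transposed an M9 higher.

Db3 F#3 E6 Gb6 C#7 D6 E5 Db4

Cb2: a ninth up reaches D, and 14 semitones makes it Db3.
A major ninth up from E2 gives F#3.
D5 up a major ninth is E6.
Fb5 up a major ninth is Gb6.
A major ninth up from B5 gives C#7.
C5: a ninth up reaches D, and 14 semitones makes it D6.
A major ninth up from D4 gives E5.
A major ninth up from Cb3 gives Db4.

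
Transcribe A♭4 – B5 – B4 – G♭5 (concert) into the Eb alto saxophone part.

The Eb alto saxophone sounds a major sixth below written, so the written part must be a major sixth above concert — transpose each note up.
Ab4 → F5
B5 → G#6
B4 → G#5
Gb5 → Eb6

F5 G#6 G#5 Eb6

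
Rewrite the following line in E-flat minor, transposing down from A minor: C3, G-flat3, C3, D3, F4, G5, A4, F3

Gb2 Dbb3 Gb2 Ab2 Cb4 Db5 Eb4 Cb3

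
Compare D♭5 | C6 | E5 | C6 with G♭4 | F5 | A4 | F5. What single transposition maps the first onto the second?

down a perfect fifth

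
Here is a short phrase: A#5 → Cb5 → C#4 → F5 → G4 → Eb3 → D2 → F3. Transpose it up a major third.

A#5 up a major third is C##6.
A major third up from Cb5 gives Eb5.
A major third up from C#4 gives E#4.
A major third up from F5 gives A5.
G4 up a major third is B4.
A major third up from Eb3 gives G3.
D2: a third up reaches F, and 4 semitones makes it F#2.
A major third up from F3 gives A3.

C##6 Eb5 E#4 A5 B4 G3 F#2 A3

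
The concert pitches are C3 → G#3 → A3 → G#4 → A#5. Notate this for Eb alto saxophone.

A3 E#4 F#4 E#5 F##6

Written C4 sounds as Eb3 on the Eb alto saxophone, so concert pitches are written a major sixth up.
C3 -> A3
G#3 -> E#4
A3 -> F#4
G#4 -> E#5
A#5 -> F##6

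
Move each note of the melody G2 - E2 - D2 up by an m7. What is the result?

F3 D3 C3

G2 -> F3
E2 -> D3
D2 -> C3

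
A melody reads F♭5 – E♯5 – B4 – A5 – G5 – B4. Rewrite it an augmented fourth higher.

Bb5 A##5 E#5 D#6 C#6 E#5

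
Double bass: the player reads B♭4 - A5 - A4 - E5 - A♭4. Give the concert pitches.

Written C4 on the double bass sounds as C3, a perfect octave lower; apply that shift to every note.
Bb4 becomes Bb3
A5 becomes A4
A4 becomes A3
E5 becomes E4
Ab4 becomes Ab3

Bb3 A4 A3 E4 Ab3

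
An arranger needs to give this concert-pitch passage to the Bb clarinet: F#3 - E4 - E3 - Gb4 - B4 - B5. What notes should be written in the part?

G#3 F#4 F#3 Ab4 C#5 C#6

The Bb clarinet sounds a major second below written, so the written part must be a major second above concert — transpose each note up.
F#3 gives G#3
E4 gives F#4
E3 gives F#3
Gb4 gives Ab4
B4 gives C#5
B5 gives C#6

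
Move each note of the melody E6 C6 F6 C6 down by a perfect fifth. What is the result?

A perfect fifth down from E6 gives A5.
C6 down a perfect fifth is F5.
F6 down a perfect fifth is Bb5.
A perfect fifth down from C6 gives F5.

A5 F5 Bb5 F5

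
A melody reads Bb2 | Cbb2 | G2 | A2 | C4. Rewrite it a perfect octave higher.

Bb2 gives Bb3
Cbb2 gives Cbb3
G2 gives G3
A2 gives A3
C4 gives C5

Bb3 Cbb3 G3 A3 C5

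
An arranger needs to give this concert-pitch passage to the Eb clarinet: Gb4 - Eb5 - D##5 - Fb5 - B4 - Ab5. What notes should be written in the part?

Eb4 C5 B##4 Db5 G#4 F5

Written C4 sounds as Eb4 on the Eb clarinet, so concert pitches are written a minor third down.
Gb4 becomes Eb4
Eb5 becomes C5
D##5 becomes B##4
Fb5 becomes Db5
B4 becomes G#4
Ab5 becomes F5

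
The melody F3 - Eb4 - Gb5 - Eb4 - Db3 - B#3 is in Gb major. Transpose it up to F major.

Gb major to F major up is a major seventh, so every note moves up by that interval.
F3 -> E4
Eb4 -> D5
Gb5 -> F6
Eb4 -> D5
Db3 -> C4
B#3 -> A##4

E4 D5 F6 D5 C4 A##4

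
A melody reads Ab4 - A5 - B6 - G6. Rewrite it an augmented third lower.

Ab4 down an augmented third is Fbb4.
A5 down an augmented third is Fb5.
B6: a third down reaches G, and 5 semitones makes it Gb6.
An augmented third down from G6 gives Ebb6.

Fbb4 Fb5 Gb6 Ebb6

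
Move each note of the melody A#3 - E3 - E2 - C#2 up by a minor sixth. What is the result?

F#4 C4 C3 A2

A#3 -> F#4
E3 -> C4
E2 -> C3
C#2 -> A2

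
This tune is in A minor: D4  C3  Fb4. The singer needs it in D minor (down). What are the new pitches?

G3 F2 Bbb3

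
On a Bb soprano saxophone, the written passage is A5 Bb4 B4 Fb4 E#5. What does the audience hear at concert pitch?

Written C4 on the Bb soprano saxophone sounds as Bb3, a major second lower; apply that shift to every note.
A5 becomes G5
Bb4 becomes Ab4
B4 becomes A4
Fb4 becomes Ebb4
E#5 becomes D#5

G5 Ab4 A4 Ebb4 D#5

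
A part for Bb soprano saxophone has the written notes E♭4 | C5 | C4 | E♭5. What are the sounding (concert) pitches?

The Bb soprano saxophone sounds a major second below written, so transpose each written note down a major second.
Eb4 gives Db4
C5 gives Bb4
C4 gives Bb3
Eb5 gives Db5

Db4 Bb4 Bb3 Db5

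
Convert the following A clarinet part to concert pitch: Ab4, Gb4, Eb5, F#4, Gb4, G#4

F4 Eb4 C5 D#4 Eb4 E#4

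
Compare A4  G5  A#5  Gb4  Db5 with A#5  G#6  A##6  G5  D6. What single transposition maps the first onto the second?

From A4 to A#5 is 8 letter names — an octave of some quality.
A4 to A#5 is 13 semitones, which makes it an augmented octave; the second version is higher, so the direction is up.
Checking another pair — Db5 → D6 — gives the same interval.

up an augmented octave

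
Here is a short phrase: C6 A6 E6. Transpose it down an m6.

C6 becomes E5
A6 becomes C#6
E6 becomes G#5

E5 C#6 G#5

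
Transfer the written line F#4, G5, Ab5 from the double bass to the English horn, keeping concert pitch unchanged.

First find concert pitch: the double bass sounds a perfect octave below written, so F#4 G5 Ab5 sounds F#3 G4 Ab4.
Then write for English horn: it sounds a perfect fifth below written, so the part must be a perfect fifth above concert.
F#3 → C#4
G4 → D5
Ab4 → Eb5

C#4 D5 Eb5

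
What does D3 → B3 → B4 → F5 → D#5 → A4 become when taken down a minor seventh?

E2 C#3 C#4 G4 E#4 B3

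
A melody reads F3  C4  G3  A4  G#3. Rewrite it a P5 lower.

Bb2 F3 C3 D4 C#3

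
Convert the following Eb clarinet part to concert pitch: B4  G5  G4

D5 Bb5 Bb4

Written C4 on the Eb clarinet sounds as Eb4, a minor third higher; apply that shift to every note.
B4 to D5
G5 to Bb5
G4 to Bb4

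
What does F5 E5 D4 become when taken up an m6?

Db6 C6 Bb4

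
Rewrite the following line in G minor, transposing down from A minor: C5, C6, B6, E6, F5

Bb4 Bb5 A6 D6 Eb5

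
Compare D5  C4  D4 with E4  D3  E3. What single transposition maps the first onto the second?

From D5 to E4 is 7 letter names — a seventh of some quality.
E4 to D5 is 10 semitones, which makes it a minor seventh; the second version is lower, so the direction is down.
Checking another pair — D4 → E3 — gives the same interval.

down a minor seventh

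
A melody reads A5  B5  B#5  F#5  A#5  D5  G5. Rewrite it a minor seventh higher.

A5 gives G6
B5 gives A6
B#5 gives A#6
F#5 gives E6
A#5 gives G#6
D5 gives C6
G5 gives F6

G6 A6 A#6 E6 G#6 C6 F6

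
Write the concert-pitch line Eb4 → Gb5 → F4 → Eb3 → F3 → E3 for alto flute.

Ab4 Cb6 Bb4 Ab3 Bb3 A3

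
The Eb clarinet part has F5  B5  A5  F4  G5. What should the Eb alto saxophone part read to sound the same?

First find concert pitch: the Eb clarinet sounds a minor third above written, so F5 B5 A5 F4 G5 sounds Ab5 D6 C6 Ab4 Bb5.
Then write for Eb alto saxophone: it sounds a major sixth below written, so the part must be a major sixth above concert.
Ab5 → F6
D6 → B6
C6 → A6
Ab4 → F5
Bb5 → G6

F6 B6 A6 F5 G6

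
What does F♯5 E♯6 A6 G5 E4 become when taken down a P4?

C#5 B#5 E6 D5 B3

F#5 → C#5
E#6 → B#5
A6 → E6
G5 → D5
E4 → B3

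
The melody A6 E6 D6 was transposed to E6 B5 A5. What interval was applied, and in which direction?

down a perfect fourth

From A6 to E6 is 4 letter names — a fourth of some quality.
E6 to A6 is 5 semitones, which makes it a perfect fourth; the second version is lower, so the direction is down.
Checking another pair — D6 → A5 — gives the same interval.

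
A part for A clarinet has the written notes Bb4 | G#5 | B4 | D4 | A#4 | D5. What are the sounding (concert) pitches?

G4 E#5 G#4 B3 F##4 B4

Written C4 on the A clarinet sounds as A3, a minor third lower; apply that shift to every note.
Bb4 becomes G4
G#5 becomes E#5
B4 becomes G#4
D4 becomes B3
A#4 becomes F##4
D5 becomes B4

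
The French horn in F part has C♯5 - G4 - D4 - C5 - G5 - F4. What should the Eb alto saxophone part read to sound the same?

D#5 A4 E4 D5 A5 G4

First find concert pitch: the French horn in F sounds a perfect fifth below written, so C♯5 G4 D4 C5 G5 F4 sounds F#4 C4 G3 F4 C5 Bb3.
Then write for Eb alto saxophone: it sounds a major sixth below written, so the part must be a major sixth above concert.
F#4 → D#5
C4 → A4
G3 → E4
F4 → D5
C5 → A5
Bb3 → G4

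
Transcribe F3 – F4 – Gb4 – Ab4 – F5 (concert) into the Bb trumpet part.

G3 G4 Ab4 Bb4 G5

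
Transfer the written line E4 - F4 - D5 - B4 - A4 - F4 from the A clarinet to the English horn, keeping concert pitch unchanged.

G#4 A4 F#5 D#5 C#5 A4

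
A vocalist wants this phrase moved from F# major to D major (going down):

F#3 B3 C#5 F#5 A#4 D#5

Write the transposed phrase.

D3 G3 A4 D5 F#4 B4

From F# down to D is a major third; apply that to each pitch.
F#3 gives D3
B3 gives G3
C#5 gives A4
F#5 gives D5
A#4 gives F#4
D#5 gives B4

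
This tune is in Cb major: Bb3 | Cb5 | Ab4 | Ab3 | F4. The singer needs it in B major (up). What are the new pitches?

A#4 B5 G#5 G#4 E#5

Cb major to B major up is an augmented seventh, so every note moves up by that interval.
Bb3 to A#4
Cb5 to B5
Ab4 to G#5
Ab3 to G#4
F4 to E#5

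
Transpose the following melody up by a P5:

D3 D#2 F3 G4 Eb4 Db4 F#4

D3 gives A3
D#2 gives A#2
F3 gives C4
G4 gives D5
Eb4 gives Bb4
Db4 gives Ab4
F#4 gives C#5

A3 A#2 C4 D5 Bb4 Ab4 C#5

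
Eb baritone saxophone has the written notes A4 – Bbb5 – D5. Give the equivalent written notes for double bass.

C4 Dbb5 F4

First find concert pitch: the Eb baritone saxophone sounds a major thirteenth below written, so A4 Bbb5 D5 sounds C3 Dbb4 F3.
Then write for double bass: it sounds a perfect octave below written, so the part must be a perfect octave above concert.
C3 → C4
Dbb4 → Dbb5
F3 → F4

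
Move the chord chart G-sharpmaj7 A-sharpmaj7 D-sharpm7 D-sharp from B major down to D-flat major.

Bbmaj7 Cmaj7 Fm7 F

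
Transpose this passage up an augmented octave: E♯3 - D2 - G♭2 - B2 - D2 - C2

E##4 D#3 G3 B#3 D#3 C#3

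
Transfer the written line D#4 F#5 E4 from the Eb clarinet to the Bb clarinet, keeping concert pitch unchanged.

G#4 B5 A4

First find concert pitch: the Eb clarinet sounds a minor third above written, so D#4 F#5 E4 sounds F#4 A5 G4.
Then write for Bb clarinet: it sounds a major second below written, so the part must be a major second above concert.
F#4 → G#4
A5 → B5
G4 → A4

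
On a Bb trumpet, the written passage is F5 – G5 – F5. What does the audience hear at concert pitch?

Eb5 F5 Eb5

The Bb trumpet sounds a major second below written, so transpose each written note down a major second.
F5 to Eb5
G5 to F5
F5 to Eb5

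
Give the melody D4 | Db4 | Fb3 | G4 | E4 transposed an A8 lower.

Db3 Dbb3 Fbb2 Gb3 Eb3

D4 down an augmented octave is Db3.
Db4 down an augmented octave is Dbb3.
Fb3 down an augmented octave is Fbb2.
G4: an octave down reaches G, and 13 semitones makes it Gb3.
E4 down an augmented octave is Eb3.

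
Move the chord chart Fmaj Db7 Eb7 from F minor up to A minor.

F minor up to A minor is a major third; each chord root moves by that interval while the quality stays the same.
Fmaj: root F up a major third → A, giving Amaj.
Db7: root Db up a major third → F, giving F7.
Eb7: root Eb up a major third → G, giving G7.

Amaj F7 G7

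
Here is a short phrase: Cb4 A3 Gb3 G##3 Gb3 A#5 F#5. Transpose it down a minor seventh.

Db3 B2 Ab2 A##2 Ab2 B#4 G#4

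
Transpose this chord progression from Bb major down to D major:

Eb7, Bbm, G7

G7 Dm B7

Bb major down to D major is a minor sixth; each chord root moves by that interval while the quality stays the same.
Eb7: root Eb down a minor sixth → G, giving G7.
Bbm: root Bb down a minor sixth → D, giving Dm.
G7: root G down a minor sixth → B, giving B7.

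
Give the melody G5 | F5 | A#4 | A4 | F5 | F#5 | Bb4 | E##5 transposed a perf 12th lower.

C4 Bb3 D#3 D3 Bb3 B3 Eb3 A##3

A perfect twelfth down from G5 gives C4.
A perfect twelfth down from F5 gives Bb3.
A perfect twelfth down from A#4 gives D#3.
A4 down a perfect twelfth is D3.
A perfect twelfth down from F5 gives Bb3.
F#5: a twelfth down reaches B, and 19 semitones makes it B3.
Bb4 down a perfect twelfth is Eb3.
A perfect twelfth down from E##5 gives A##3.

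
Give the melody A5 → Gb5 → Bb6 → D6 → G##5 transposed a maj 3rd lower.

F5 Ebb5 Gb6 Bb5 E#5

A5: a third down reaches F, and 4 semitones makes it F5.
Gb5: a third down reaches E, and 4 semitones makes it Ebb5.
A major third down from Bb6 gives Gb6.
A major third down from D6 gives Bb5.
G##5: a third down reaches E, and 4 semitones makes it E#5.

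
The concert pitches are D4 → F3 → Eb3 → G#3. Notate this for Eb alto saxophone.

B4 D4 C4 E#4

Written C4 sounds as Eb3 on the Eb alto saxophone, so concert pitches are written a major sixth up.
D4 gives B4
F3 gives D4
Eb3 gives C4
G#3 gives E#4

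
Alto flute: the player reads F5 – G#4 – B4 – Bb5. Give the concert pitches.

Written C4 on the alto flute sounds as G3, a perfect fourth lower; apply that shift to every note.
F5 → C5
G#4 → D#4
B4 → F#4
Bb5 → F5

C5 D#4 F#4 F5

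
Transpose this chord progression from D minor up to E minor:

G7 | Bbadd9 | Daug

D minor up to E minor is a major second; each chord root moves by that interval while the quality stays the same.
G7: root G up a major second → A, giving A7.
Bbadd9: root Bb up a major second → C, giving Cadd9.
Daug: root D up a major second → E, giving Eaug.

A7 Cadd9 Eaug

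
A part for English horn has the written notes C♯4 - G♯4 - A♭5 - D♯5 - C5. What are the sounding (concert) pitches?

Written C4 on the English horn sounds as F3, a perfect fifth lower; apply that shift to every note.
C#4 becomes F#3
G#4 becomes C#4
Ab5 becomes Db5
D#5 becomes G#4
C5 becomes F4

F#3 C#4 Db5 G#4 F4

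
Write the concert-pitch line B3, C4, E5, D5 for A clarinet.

D4 Eb4 G5 F5

Written C4 sounds as A3 on the A clarinet, so concert pitches are written a minor third up.
B3 -> D4
C4 -> Eb4
E5 -> G5
D5 -> F5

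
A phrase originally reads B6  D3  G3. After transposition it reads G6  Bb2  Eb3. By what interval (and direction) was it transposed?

down a major third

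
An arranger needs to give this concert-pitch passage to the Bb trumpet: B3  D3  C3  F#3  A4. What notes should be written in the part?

C#4 E3 D3 G#3 B4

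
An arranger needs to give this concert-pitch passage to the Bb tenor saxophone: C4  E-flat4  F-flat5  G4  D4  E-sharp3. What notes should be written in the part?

D5 F5 Gb6 A5 E5 F##4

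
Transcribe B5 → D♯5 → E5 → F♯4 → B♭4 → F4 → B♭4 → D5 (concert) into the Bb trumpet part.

C#6 E#5 F#5 G#4 C5 G4 C5 E5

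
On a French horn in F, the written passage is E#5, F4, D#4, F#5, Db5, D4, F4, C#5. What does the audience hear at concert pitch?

The French horn in F sounds a perfect fifth below written, so transpose each written note down a perfect fifth.
E#5 -> A#4
F4 -> Bb3
D#4 -> G#3
F#5 -> B4
Db5 -> Gb4
D4 -> G3
F4 -> Bb3
C#5 -> F#4

A#4 Bb3 G#3 B4 Gb4 G3 Bb3 F#4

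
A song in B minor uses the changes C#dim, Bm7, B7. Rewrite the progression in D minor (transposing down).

B minor down to D minor is a major sixth; each chord root moves by that interval while the quality stays the same.
C#dim: root C# down a major sixth → E, giving Edim.
Bm7: root B down a major sixth → D, giving Dm7.
B7: root B down a major sixth → D, giving D7.

Edim Dm7 D7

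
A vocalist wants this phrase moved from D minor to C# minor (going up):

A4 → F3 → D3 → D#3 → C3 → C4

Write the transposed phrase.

G#5 E4 C#4 C##4 B3 B4

From D up to C# is a major seventh; apply that to each pitch.
A4 becomes G#5
F3 becomes E4
D3 becomes C#4
D#3 becomes C##4
C3 becomes B3
C4 becomes B4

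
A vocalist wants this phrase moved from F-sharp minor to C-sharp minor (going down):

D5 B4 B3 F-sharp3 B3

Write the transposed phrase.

A4 F#4 F#3 C#3 F#3

F-sharp minor to C-sharp minor down is a perfect fourth, so every note moves down by that interval.
D5 to A4
B4 to F#4
B3 to F#3
F#3 to C#3
B3 to F#3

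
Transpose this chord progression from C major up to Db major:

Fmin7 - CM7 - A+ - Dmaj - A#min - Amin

C major up to Db major is a minor second; each chord root moves by that interval while the quality stays the same.
Fmin7: root F up a minor second → Gb, giving Gbmin7.
CM7: root C up a minor second → Db, giving DbM7.
A+: root A up a minor second → Bb, giving Bb+.
Dmaj: root D up a minor second → Eb, giving Ebmaj.
A#min: root A# up a minor second → B, giving Bmin.
Amin: root A up a minor second → Bb, giving Bbmin.

Gbmin7 DbM7 Bb+ Ebmaj Bmin Bbmin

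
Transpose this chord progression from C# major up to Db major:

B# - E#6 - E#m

C F6 Fm

C# major up to Db major is a diminished second; each chord root moves by that interval while the quality stays the same.
B#: root B# up a diminished second → C, giving C.
E#6: root E# up a diminished second → F, giving F6.
E#m: root E# up a diminished second → F, giving Fm.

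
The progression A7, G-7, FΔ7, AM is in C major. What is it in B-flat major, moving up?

C major up to B-flat major is a minor seventh; each chord root moves by that interval while the quality stays the same.
A7: root A up a minor seventh → G, giving G7.
G-7: root G up a minor seventh → F, giving F-7.
FΔ7: root F up a minor seventh → Eb, giving EbΔ7.
AM: root A up a minor seventh → G, giving GM.

G7 F-7 EbΔ7 GM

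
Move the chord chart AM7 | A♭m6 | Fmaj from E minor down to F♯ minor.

E minor down to F♯ minor is a minor seventh; each chord root moves by that interval while the quality stays the same.
AM7: root A down a minor seventh → B, giving BM7.
A♭m6: root A♭ down a minor seventh → Bb, giving Bbm6.
Fmaj: root F down a minor seventh → G, giving Gmaj.

BM7 Bbm6 Gmaj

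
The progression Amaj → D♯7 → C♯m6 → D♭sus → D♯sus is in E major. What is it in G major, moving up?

E major up to G major is a minor third; each chord root moves by that interval while the quality stays the same.
Amaj: root A up a minor third → C, giving Cmaj.
D♯7: root D♯ up a minor third → F#, giving F#7.
C♯m6: root C♯ up a minor third → E, giving Em6.
D♭sus: root D♭ up a minor third → Fb, giving Fbsus.
D♯sus: root D♯ up a minor third → F#, giving F#sus.

Cmaj F#7 Em6 Fbsus F#sus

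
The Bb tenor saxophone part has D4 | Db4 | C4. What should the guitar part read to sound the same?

First find concert pitch: the Bb tenor saxophone sounds a major ninth below written, so D4 Db4 C4 sounds C3 Cb3 Bb2.
Then write for guitar: it sounds a perfect octave below written, so the part must be a perfect octave above concert.
C3 → C4
Cb3 → Cb4
Bb2 → Bb3

C4 Cb4 Bb3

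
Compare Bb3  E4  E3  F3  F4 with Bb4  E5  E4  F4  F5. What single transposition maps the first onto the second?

up a perfect octave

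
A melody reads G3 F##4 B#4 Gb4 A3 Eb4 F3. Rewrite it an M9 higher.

G3 becomes A4
F##4 becomes G##5
B#4 becomes C##6
Gb4 becomes Ab5
A3 becomes B4
Eb4 becomes F5
F3 becomes G4

A4 G##5 C##6 Ab5 B4 F5 G4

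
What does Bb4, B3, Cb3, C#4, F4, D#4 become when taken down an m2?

A4 A#3 Bb2 B#3 E4 C##4

A minor second down from Bb4 gives A4.
B3 down a minor second is A#3.
Cb3 down a minor second is Bb2.
A minor second down from C#4 gives B#3.
F4 down a minor second is E4.
A minor second down from D#4 gives C##4.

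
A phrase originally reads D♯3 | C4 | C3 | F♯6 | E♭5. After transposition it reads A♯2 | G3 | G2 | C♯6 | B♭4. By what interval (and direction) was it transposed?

down a perfect fourth

Take the first pair: D#3 → A#2. D to A spans 4 letter names, so the interval is some kind of fourth.
A#2 to D#3 is 5 semitones, which makes it a perfect fourth; the second version is lower, so the direction is down.
Checking another pair — Eb5 → Bb4 — gives the same interval.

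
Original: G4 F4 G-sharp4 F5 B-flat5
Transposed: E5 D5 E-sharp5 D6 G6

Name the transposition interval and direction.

up a major sixth

Take the first pair: G4 → E5. G to E spans 6 letter names, so the interval is some kind of sixth.
G4 to E5 is 9 semitones, which makes it a major sixth; the second version is higher, so the direction is up.
Checking another pair — Bb5 → G6 — gives the same interval.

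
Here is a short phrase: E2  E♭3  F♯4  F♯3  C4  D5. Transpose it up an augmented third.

E2 → G##2
Eb3 → G#3
F#4 → A##4
F#3 → A##3
C4 → E#4
D5 → F##5

G##2 G#3 A##4 A##3 E#4 F##5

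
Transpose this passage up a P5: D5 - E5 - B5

D5 up a perfect fifth is A5.
A perfect fifth up from E5 gives B5.
B5: a fifth up reaches F, and 7 semitones makes it F#6.

A5 B5 F#6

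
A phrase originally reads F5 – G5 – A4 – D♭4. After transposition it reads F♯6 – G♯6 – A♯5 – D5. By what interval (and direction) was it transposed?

From F5 to F#6 is 8 letter names — an octave of some quality.
F5 to F#6 is 13 semitones, which makes it an augmented octave; the second version is higher, so the direction is up.
Checking another pair — Db4 → D5 — gives the same interval.

up an augmented octave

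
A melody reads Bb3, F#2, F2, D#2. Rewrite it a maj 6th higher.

G4 D#3 D3 B#2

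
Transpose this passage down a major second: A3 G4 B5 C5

G3 F4 A5 Bb4

A major second down from A3 gives G3.
G4 down a major second is F4.
B5: a second down reaches A, and 2 semitones makes it A5.
C5: a second down reaches B, and 2 semitones makes it Bb4.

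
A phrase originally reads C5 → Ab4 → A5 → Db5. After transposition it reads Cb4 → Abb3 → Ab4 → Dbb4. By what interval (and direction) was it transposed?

Take the first pair: C5 → Cb4. C to C spans 8 letter names, so the interval is some kind of octave.
Cb4 to C5 is 13 semitones, which makes it an augmented octave; the second version is lower, so the direction is down.
Checking another pair — Db5 → Dbb4 — gives the same interval.

down an augmented octave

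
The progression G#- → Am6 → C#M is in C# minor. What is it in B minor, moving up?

C# minor up to B minor is a minor seventh; each chord root moves by that interval while the quality stays the same.
G#-: root G# up a minor seventh → F#, giving F#-.
Am6: root A up a minor seventh → G, giving Gm6.
C#M: root C# up a minor seventh → B, giving BM.

F#- Gm6 BM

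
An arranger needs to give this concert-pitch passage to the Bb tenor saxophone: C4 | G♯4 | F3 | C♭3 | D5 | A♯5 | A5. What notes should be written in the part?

D5 A#5 G4 Db4 E6 B#6 B6

The Bb tenor saxophone sounds a major ninth below written, so the written part must be a major ninth above concert — transpose each note up.
C4 becomes D5
G#4 becomes A#5
F3 becomes G4
Cb3 becomes Db4
D5 becomes E6
A#5 becomes B#6
A5 becomes B6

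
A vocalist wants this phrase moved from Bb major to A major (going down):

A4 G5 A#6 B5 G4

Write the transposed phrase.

Bb major to A major down is a minor second, so every note moves down by that interval.
A4 -> G#4
G5 -> F#5
A#6 -> G##6
B5 -> A#5
G4 -> F#4

G#4 F#5 G##6 A#5 F#4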